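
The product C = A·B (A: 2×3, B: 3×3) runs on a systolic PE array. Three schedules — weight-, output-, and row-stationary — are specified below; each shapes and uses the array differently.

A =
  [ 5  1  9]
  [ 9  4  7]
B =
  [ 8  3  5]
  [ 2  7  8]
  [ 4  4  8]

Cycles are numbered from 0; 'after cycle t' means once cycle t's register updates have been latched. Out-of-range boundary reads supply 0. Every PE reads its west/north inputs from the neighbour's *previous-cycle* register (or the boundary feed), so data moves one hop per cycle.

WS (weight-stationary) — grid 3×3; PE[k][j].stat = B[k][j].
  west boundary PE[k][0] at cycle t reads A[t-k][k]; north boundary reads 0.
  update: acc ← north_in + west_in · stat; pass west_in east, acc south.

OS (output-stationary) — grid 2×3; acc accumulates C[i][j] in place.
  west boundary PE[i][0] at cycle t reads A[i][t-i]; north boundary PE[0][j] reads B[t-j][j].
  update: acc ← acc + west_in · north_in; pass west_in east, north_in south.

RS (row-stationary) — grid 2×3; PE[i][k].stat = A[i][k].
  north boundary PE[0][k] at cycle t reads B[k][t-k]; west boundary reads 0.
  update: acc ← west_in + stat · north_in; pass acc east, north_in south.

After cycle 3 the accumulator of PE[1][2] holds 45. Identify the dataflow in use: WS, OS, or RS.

dataflow = OS

WS (3×3 grid), PE[1][2]:
  0: (1,2).acc=0  regs=<0,0>
  1: (1,2).acc=0  regs=<0,0>
  2: (1,2).acc=0  regs=<0,0>
  3: (1,2).acc=33  regs=<1,33>
OS (2×3 grid), PE[1][2]:
  0: (1,2).acc=0  regs=<0,0>
  1: (1,2).acc=0  regs=<0,0>
  2: (1,2).acc=0  regs=<0,0>
  3: (1,2).acc=45  regs=<9,5>
RS (2×3 grid), PE[1][2]:
  0: (1,2).acc=0  regs=<0,0>
  1: (1,2).acc=0  regs=<0,0>
  2: (1,2).acc=0  regs=<0,0>
  3: (1,2).acc=108  regs=<108,4>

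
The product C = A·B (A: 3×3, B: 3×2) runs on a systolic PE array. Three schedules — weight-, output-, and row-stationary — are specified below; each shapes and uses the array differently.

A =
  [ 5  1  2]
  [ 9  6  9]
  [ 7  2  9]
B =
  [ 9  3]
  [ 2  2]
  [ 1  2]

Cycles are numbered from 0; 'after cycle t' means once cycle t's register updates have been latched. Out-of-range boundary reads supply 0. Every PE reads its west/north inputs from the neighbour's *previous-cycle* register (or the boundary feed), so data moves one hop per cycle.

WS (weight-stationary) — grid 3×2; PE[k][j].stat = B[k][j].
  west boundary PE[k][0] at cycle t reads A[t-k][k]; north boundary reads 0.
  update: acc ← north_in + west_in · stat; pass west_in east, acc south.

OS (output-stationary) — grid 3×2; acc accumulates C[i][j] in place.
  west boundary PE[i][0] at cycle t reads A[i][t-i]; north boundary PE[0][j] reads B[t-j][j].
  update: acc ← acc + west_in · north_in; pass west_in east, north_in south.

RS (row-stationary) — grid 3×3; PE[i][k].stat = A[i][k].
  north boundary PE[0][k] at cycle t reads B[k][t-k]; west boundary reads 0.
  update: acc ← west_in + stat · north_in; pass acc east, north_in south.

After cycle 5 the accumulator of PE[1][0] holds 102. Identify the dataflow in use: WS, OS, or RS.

dataflow = OS

Under WS (3×2), PE[1][0]:
  [0] (1,0) acc=0 (h:0 v:0)
  [1] (1,0) acc=47 (h:1 v:47)
  [2] (1,0) acc=93 (h:6 v:93)
  [3] (1,0) acc=67 (h:2 v:67)
  [4] (1,0) acc=0 (h:0 v:0)
  [5] (1,0) acc=0 (h:0 v:0)
Under OS (3×2), PE[1][0]:
  [0] (1,0) acc=0 (h:0 v:0)
  [1] (1,0) acc=81 (h:9 v:9)
  [2] (1,0) acc=93 (h:6 v:2)
  [3] (1,0) acc=102 (h:9 v:1)
  [4] (1,0) acc=102 (h:0 v:0)
  [5] (1,0) acc=102 (h:0 v:0)
Under RS (3×3), PE[1][0]:
  [0] (1,0) acc=0 (h:0 v:0)
  [1] (1,0) acc=81 (h:81 v:9)
  [2] (1,0) acc=27 (h:27 v:3)
  [3] (1,0) acc=0 (h:0 v:0)
  [4] (1,0) acc=0 (h:0 v:0)
  [5] (1,0) acc=0 (h:0 v:0)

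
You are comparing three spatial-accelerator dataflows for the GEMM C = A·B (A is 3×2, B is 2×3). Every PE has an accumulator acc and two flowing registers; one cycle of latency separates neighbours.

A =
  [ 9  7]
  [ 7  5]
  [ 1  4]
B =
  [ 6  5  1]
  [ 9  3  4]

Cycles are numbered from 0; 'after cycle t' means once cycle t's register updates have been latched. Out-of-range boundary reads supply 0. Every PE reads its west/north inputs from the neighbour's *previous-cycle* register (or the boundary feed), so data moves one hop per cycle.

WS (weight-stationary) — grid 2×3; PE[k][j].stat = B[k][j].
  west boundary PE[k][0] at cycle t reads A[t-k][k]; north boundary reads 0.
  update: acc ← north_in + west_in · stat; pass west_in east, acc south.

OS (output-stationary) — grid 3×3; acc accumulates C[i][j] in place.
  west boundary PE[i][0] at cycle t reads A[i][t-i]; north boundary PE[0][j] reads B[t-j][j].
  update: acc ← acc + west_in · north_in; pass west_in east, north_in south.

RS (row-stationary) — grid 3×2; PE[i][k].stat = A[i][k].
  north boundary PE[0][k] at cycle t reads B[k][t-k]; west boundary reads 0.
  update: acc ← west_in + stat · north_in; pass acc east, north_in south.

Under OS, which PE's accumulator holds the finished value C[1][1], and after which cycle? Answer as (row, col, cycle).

(row, col, cycle) = (1, 1, 3)

Under OS, C[1][1] lands at PE[1][1]:
  cycle 0: PE[1][1] → acc 0, east 0, south 0
  cycle 1: PE[1][1] → acc 0, east 0, south 0
  cycle 2: PE[1][1] → acc 35, east 7, south 5
  cycle 3: PE[1][1] → acc 50, east 5, south 3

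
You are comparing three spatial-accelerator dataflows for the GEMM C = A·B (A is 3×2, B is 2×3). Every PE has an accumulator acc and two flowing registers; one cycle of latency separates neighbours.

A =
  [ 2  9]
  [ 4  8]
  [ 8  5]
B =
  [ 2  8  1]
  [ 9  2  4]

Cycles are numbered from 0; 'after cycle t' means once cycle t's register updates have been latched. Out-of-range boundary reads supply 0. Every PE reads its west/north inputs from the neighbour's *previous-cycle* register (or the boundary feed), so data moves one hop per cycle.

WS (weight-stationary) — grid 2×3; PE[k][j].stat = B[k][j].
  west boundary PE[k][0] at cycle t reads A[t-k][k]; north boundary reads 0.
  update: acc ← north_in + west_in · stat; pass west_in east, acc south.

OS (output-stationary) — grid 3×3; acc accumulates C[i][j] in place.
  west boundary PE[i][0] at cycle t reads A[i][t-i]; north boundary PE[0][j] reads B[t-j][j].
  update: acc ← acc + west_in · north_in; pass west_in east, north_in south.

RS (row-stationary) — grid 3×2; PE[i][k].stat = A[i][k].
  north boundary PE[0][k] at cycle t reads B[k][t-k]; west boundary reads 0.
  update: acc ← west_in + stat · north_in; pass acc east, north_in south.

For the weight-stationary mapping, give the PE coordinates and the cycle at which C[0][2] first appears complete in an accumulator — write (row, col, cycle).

(row, col, cycle) = (1, 2, 3)

Under WS, C[0][2] lands at PE[1][2]:
  @0  [1,2]  acc 0  |  →0  ↓0
  @1  [1,2]  acc 0  |  →0  ↓0
  @2  [1,2]  acc 0  |  →0  ↓0
  @3  [1,2]  acc 38  |  →9  ↓38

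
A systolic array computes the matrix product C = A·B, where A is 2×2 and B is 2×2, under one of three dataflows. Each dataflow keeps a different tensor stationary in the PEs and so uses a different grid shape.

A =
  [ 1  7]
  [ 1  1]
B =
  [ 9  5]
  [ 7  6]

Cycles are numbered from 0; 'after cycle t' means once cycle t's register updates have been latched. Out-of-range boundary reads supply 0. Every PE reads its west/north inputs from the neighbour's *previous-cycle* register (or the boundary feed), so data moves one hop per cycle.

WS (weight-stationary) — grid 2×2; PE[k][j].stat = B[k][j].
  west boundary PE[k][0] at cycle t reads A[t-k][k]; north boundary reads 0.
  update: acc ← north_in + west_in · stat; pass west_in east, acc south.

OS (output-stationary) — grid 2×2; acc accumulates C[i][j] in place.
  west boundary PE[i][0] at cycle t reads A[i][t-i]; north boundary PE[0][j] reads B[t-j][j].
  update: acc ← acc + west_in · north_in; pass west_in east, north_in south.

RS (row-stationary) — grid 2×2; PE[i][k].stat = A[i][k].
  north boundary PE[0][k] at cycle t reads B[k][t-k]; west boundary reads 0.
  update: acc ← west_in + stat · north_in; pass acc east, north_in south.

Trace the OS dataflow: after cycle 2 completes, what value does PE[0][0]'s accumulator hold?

OS (2×2). Following PE[0][0] plus its west/north inputs:
  step 0 · PE0,0: acc=9; fwd→1 fwd↓9
  step 1 · PE0,0: acc=58; fwd→7 fwd↓7
  step 2 · PE0,0: acc=58; fwd→0 fwd↓0

PE[0][0].acc = 58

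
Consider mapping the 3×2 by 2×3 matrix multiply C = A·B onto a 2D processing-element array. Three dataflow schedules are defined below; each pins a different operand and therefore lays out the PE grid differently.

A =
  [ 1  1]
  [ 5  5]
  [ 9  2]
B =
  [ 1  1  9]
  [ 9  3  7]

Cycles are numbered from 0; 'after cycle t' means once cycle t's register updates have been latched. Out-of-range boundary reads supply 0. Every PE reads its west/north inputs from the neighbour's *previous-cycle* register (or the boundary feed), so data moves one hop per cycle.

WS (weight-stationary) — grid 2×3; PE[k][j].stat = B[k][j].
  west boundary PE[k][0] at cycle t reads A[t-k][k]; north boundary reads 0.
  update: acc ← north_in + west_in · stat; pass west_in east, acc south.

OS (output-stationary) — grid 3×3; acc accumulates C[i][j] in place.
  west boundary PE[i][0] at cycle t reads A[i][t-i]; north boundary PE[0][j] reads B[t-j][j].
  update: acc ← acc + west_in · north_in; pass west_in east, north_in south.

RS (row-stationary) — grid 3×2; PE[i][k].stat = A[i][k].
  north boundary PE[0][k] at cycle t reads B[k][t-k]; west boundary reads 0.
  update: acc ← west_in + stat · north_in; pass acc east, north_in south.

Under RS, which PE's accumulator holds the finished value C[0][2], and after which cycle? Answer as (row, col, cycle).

RS: C[0][2] accumulates in PE[0][1]:
  after 0 — PE[0][1] acc=0, pass-E 0, pass-S 0
  after 1 — PE[0][1] acc=10, pass-E 10, pass-S 9
  after 2 — PE[0][1] acc=4, pass-E 4, pass-S 3
  after 3 — PE[0][1] acc=16, pass-E 16, pass-S 7

(row, col, cycle) = (0, 1, 3)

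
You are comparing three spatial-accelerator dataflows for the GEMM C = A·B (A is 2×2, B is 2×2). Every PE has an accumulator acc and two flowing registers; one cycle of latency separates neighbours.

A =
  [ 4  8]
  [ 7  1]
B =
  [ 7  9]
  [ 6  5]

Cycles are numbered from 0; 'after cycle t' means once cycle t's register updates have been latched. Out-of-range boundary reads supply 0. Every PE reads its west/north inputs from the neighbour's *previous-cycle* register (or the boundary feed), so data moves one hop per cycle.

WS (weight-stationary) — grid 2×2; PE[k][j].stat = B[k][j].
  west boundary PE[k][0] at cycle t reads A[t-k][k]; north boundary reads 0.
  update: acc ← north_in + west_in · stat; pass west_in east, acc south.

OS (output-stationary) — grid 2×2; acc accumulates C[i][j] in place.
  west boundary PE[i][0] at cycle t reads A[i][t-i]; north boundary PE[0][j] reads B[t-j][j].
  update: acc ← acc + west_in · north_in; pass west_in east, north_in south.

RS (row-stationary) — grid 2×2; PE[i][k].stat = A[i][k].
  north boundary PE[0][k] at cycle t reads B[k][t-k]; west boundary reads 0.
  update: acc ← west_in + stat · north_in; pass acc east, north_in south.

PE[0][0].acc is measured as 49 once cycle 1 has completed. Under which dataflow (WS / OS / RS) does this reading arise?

Under WS (2×2), PE[0][0]:
  0: (0,0).acc=28  regs=<4,28>
  1: (0,0).acc=49  regs=<7,49>
Under OS (2×2), PE[0][0]:
  0: (0,0).acc=28  regs=<4,7>
  1: (0,0).acc=76  regs=<8,6>
Under RS (2×2), PE[0][0]:
  0: (0,0).acc=28  regs=<28,7>
  1: (0,0).acc=36  regs=<36,9>

dataflow = WS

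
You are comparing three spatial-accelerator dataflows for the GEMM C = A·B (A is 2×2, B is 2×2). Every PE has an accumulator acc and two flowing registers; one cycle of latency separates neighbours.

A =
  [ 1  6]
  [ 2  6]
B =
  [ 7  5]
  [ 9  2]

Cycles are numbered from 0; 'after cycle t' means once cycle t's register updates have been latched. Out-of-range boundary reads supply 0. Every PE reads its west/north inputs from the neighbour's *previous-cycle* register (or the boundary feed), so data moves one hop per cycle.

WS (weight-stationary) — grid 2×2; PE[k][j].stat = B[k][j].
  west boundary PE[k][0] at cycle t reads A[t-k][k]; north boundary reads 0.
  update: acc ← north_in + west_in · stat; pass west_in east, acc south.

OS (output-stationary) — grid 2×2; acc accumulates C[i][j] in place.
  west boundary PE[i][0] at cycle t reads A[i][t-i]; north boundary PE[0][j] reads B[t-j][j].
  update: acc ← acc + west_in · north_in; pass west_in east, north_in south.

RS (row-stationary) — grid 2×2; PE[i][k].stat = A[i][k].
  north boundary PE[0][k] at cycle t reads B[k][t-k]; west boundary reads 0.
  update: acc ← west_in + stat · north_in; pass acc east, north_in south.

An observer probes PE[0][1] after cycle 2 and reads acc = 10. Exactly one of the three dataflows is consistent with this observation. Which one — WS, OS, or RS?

dataflow = WS

— WS: 2×2; PE[0][1] trace:
  0: (0,1).acc=0  regs=<0,0>
  1: (0,1).acc=5  regs=<1,5>
  2: (0,1).acc=10  regs=<2,10>
— OS: 2×2; PE[0][1] trace:
  0: (0,1).acc=0  regs=<0,0>
  1: (0,1).acc=5  regs=<1,5>
  2: (0,1).acc=17  regs=<6,2>
— RS: 2×2; PE[0][1] trace:
  0: (0,1).acc=0  regs=<0,0>
  1: (0,1).acc=61  regs=<61,9>
  2: (0,1).acc=17  regs=<17,2>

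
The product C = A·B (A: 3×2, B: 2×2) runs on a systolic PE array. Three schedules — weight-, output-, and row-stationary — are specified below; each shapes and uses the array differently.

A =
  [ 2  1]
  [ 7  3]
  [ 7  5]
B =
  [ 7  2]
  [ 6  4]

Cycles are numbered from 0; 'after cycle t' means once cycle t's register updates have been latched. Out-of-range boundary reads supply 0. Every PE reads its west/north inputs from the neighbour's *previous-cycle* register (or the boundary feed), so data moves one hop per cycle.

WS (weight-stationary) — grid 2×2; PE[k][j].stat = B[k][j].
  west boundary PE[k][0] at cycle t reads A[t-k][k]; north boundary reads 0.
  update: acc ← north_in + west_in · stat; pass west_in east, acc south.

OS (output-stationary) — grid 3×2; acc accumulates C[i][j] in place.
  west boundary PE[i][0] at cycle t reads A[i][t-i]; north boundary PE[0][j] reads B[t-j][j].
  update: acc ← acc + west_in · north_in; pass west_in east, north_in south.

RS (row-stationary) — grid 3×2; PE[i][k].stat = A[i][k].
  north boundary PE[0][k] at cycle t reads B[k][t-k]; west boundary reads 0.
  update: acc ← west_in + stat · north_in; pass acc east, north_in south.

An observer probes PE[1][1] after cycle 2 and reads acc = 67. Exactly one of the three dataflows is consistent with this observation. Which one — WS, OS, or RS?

dataflow = RS

— WS: 2×2; PE[1][1] trace:
  cycle 0: PE[1][1] → acc 0, east 0, south 0
  cycle 1: PE[1][1] → acc 0, east 0, south 0
  cycle 2: PE[1][1] → acc 8, east 1, south 8
— OS: 3×2; PE[1][1] trace:
  cycle 0: PE[1][1] → acc 0, east 0, south 0
  cycle 1: PE[1][1] → acc 0, east 0, south 0
  cycle 2: PE[1][1] → acc 14, east 7, south 2
— RS: 3×2; PE[1][1] trace:
  cycle 0: PE[1][1] → acc 0, east 0, south 0
  cycle 1: PE[1][1] → acc 0, east 0, south 0
  cycle 2: PE[1][1] → acc 67, east 67, south 6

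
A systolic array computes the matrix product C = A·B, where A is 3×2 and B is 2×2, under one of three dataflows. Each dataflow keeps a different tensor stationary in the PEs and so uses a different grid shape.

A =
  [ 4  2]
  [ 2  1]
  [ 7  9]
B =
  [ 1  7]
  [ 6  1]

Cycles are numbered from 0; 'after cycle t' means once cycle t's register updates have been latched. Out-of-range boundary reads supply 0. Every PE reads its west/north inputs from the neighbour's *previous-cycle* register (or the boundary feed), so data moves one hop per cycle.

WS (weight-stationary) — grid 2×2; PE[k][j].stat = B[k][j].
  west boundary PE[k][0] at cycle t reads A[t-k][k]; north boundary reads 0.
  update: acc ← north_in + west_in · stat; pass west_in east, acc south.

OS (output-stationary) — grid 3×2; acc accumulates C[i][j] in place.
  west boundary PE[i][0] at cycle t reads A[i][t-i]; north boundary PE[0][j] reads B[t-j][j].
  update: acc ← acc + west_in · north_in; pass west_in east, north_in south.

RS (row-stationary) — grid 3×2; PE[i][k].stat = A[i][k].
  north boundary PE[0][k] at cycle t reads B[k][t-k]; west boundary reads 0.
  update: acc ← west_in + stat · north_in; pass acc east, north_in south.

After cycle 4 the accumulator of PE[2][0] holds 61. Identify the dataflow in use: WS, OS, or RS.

— WS: 2×2 array has no PE[2][0].
— OS: 3×2; PE[2][0] trace:
  after 0 — PE[2][0] acc=0, pass-E 0, pass-S 0
  after 1 — PE[2][0] acc=0, pass-E 0, pass-S 0
  after 2 — PE[2][0] acc=7, pass-E 7, pass-S 1
  after 3 — PE[2][0] acc=61, pass-E 9, pass-S 6
  after 4 — PE[2][0] acc=61, pass-E 0, pass-S 0
— RS: 3×2; PE[2][0] trace:
  after 0 — PE[2][0] acc=0, pass-E 0, pass-S 0
  after 1 — PE[2][0] acc=0, pass-E 0, pass-S 0
  after 2 — PE[2][0] acc=7, pass-E 7, pass-S 1
  after 3 — PE[2][0] acc=49, pass-E 49, pass-S 7
  after 4 — PE[2][0] acc=0, pass-E 0, pass-S 0

dataflow = OS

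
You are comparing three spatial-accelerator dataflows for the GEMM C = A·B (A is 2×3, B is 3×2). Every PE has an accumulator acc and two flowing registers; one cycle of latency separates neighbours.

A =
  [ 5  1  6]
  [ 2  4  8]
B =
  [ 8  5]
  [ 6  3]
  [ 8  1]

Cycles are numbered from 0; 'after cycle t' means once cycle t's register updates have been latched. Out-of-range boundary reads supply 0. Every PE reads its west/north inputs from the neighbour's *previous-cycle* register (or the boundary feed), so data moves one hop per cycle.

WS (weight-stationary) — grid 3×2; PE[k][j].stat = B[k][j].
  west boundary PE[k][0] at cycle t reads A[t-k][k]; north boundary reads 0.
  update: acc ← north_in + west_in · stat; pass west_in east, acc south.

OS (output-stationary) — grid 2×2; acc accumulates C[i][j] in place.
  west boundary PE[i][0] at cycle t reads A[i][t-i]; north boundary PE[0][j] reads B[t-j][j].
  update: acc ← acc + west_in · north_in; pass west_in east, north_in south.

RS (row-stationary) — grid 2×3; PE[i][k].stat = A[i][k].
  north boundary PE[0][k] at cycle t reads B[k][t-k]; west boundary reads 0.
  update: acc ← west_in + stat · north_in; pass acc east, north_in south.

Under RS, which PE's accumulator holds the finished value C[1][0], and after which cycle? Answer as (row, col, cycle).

(row, col, cycle) = (1, 2, 3)

RS: C[1][0] accumulates in PE[1][2]:
  after 0 — PE[1][2] acc=0, pass-E 0, pass-S 0
  after 1 — PE[1][2] acc=0, pass-E 0, pass-S 0
  after 2 — PE[1][2] acc=0, pass-E 0, pass-S 0
  after 3 — PE[1][2] acc=104, pass-E 104, pass-S 8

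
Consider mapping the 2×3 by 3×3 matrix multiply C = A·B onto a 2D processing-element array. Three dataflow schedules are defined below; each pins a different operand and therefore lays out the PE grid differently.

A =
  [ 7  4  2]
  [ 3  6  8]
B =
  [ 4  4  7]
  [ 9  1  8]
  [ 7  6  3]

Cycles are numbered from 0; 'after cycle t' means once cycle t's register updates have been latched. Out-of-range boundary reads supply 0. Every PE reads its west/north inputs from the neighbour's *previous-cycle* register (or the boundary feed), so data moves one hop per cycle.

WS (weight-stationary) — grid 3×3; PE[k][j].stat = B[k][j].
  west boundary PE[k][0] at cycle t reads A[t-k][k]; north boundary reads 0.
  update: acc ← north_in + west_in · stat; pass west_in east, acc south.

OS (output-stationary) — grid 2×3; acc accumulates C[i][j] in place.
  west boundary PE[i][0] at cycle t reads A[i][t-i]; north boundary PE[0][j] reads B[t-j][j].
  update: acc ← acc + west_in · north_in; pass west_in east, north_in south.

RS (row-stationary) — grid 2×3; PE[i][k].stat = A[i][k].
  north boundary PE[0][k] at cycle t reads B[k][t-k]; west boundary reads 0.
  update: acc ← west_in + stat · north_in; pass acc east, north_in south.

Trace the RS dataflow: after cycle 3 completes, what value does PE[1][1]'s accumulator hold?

RS on a 2×3 grid — tracing PE[1][1] and its feeders:
  after 0 — PE[0][1] acc=0, pass-E 0, pass-S 0
  after 0 — PE[1][0] acc=0, pass-E 0, pass-S 0
  after 0 — PE[1][1] acc=0, pass-E 0, pass-S 0
  after 1 — PE[0][1] acc=64, pass-E 64, pass-S 9
  after 1 — PE[1][0] acc=12, pass-E 12, pass-S 4
  after 1 — PE[1][1] acc=0, pass-E 0, pass-S 0
  after 2 — PE[0][1] acc=32, pass-E 32, pass-S 1
  after 2 — PE[1][0] acc=12, pass-E 12, pass-S 4
  after 2 — PE[1][1] acc=66, pass-E 66, pass-S 9
  after 3 — PE[0][1] acc=81, pass-E 81, pass-S 8
  after 3 — PE[1][0] acc=21, pass-E 21, pass-S 7
  after 3 — PE[1][1] acc=18, pass-E 18, pass-S 1

PE[1][1].acc = 18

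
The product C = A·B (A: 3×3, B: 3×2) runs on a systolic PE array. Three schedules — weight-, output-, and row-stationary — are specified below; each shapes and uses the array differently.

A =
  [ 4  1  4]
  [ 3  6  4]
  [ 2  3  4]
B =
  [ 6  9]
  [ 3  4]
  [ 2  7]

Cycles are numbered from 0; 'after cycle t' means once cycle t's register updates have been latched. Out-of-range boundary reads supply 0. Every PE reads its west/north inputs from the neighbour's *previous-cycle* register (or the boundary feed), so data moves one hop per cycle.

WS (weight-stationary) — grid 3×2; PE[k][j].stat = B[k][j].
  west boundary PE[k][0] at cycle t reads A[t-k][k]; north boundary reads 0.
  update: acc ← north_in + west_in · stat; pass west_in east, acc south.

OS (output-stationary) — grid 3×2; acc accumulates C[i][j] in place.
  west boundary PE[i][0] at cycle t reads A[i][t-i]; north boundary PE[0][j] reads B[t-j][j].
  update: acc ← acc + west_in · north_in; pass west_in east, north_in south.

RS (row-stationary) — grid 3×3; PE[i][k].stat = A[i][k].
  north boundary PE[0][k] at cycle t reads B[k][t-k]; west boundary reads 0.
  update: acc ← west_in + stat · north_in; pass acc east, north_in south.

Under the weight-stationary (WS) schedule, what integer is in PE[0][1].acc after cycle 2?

PE[0][1].acc = 27

WS (3×2). Following PE[0][1] plus its west/north inputs:
  @0  [0,0]  acc 24  |  →4  ↓24
  @0  [0,1]  acc 0  |  →0  ↓0
  @1  [0,0]  acc 18  |  →3  ↓18
  @1  [0,1]  acc 36  |  →4  ↓36
  @2  [0,0]  acc 12  |  →2  ↓12
  @2  [0,1]  acc 27  |  →3  ↓27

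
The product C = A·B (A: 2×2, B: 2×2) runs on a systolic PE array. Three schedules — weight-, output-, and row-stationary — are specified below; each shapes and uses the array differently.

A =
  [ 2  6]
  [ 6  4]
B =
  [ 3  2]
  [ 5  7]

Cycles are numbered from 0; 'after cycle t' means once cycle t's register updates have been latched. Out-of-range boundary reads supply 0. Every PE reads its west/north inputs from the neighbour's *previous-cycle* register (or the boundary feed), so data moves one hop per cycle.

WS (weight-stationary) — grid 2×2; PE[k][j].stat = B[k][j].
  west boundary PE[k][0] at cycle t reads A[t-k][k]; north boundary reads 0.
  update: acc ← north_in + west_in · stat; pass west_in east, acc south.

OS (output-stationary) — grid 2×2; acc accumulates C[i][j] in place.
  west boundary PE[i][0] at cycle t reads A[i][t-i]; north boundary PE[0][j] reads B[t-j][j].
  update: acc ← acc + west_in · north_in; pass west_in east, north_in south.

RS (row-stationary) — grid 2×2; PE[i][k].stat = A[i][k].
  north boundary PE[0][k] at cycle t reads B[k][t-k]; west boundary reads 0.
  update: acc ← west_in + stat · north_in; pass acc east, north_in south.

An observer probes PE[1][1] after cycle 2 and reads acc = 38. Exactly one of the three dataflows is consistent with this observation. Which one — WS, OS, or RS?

— WS: 2×2; PE[1][1] trace:
  t=0 PE[1][1]: acc=0 h=0 v=0
  t=1 PE[1][1]: acc=0 h=0 v=0
  t=2 PE[1][1]: acc=46 h=6 v=46
— OS: 2×2; PE[1][1] trace:
  t=0 PE[1][1]: acc=0 h=0 v=0
  t=1 PE[1][1]: acc=0 h=0 v=0
  t=2 PE[1][1]: acc=12 h=6 v=2
— RS: 2×2; PE[1][1] trace:
  t=0 PE[1][1]: acc=0 h=0 v=0
  t=1 PE[1][1]: acc=0 h=0 v=0
  t=2 PE[1][1]: acc=38 h=38 v=5

dataflow = RS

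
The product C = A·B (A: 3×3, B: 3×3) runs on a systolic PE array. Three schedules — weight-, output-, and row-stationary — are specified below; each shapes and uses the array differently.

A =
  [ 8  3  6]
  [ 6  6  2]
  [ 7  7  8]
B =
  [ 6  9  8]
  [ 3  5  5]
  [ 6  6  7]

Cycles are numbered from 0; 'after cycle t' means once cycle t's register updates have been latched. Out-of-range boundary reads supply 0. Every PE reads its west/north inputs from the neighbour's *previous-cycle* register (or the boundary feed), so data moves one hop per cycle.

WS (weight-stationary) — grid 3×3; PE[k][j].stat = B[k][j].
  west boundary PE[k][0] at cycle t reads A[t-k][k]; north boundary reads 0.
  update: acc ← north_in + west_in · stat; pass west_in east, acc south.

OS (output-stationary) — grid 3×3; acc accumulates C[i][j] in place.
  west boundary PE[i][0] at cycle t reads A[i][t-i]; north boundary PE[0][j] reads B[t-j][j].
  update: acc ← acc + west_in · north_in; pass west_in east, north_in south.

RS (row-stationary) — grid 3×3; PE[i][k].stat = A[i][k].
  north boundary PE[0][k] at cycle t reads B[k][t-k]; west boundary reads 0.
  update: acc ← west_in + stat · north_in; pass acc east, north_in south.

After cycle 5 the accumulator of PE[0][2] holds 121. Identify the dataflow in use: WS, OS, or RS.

Under WS (3×3), PE[0][2]:
  0: (0,2).acc=0  regs=<0,0>
  1: (0,2).acc=0  regs=<0,0>
  2: (0,2).acc=64  regs=<8,64>
  3: (0,2).acc=48  regs=<6,48>
  4: (0,2).acc=56  regs=<7,56>
  5: (0,2).acc=0  regs=<0,0>
Under OS (3×3), PE[0][2]:
  0: (0,2).acc=0  regs=<0,0>
  1: (0,2).acc=0  regs=<0,0>
  2: (0,2).acc=64  regs=<8,8>
  3: (0,2).acc=79  regs=<3,5>
  4: (0,2).acc=121  regs=<6,7>
  5: (0,2).acc=121  regs=<0,0>
Under RS (3×3), PE[0][2]:
  0: (0,2).acc=0  regs=<0,0>
  1: (0,2).acc=0  regs=<0,0>
  2: (0,2).acc=93  regs=<93,6>
  3: (0,2).acc=123  regs=<123,6>
  4: (0,2).acc=121  regs=<121,7>
  5: (0,2).acc=0  regs=<0,0>

dataflow = OS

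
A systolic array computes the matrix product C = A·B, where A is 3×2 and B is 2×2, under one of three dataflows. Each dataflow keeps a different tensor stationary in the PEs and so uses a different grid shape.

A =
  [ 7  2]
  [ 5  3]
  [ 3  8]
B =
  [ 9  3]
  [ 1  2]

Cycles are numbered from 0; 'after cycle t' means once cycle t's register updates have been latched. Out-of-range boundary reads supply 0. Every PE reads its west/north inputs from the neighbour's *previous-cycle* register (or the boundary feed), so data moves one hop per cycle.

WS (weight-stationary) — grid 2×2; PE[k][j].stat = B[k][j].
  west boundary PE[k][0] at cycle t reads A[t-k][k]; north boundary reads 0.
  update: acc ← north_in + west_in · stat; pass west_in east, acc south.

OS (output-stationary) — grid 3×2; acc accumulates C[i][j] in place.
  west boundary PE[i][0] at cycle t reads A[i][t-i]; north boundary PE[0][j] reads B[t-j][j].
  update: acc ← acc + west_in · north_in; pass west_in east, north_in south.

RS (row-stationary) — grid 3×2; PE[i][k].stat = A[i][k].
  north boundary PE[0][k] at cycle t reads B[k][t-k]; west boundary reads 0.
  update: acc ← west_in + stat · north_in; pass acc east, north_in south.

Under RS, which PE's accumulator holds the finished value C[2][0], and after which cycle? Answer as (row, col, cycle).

RS — PE[2][1] is where C[2][0] collects:
  step 0 · PE2,1: acc=0; fwd→0 fwd↓0
  step 1 · PE2,1: acc=0; fwd→0 fwd↓0
  step 2 · PE2,1: acc=0; fwd→0 fwd↓0
  step 3 · PE2,1: acc=35; fwd→35 fwd↓1

(row, col, cycle) = (2, 1, 3)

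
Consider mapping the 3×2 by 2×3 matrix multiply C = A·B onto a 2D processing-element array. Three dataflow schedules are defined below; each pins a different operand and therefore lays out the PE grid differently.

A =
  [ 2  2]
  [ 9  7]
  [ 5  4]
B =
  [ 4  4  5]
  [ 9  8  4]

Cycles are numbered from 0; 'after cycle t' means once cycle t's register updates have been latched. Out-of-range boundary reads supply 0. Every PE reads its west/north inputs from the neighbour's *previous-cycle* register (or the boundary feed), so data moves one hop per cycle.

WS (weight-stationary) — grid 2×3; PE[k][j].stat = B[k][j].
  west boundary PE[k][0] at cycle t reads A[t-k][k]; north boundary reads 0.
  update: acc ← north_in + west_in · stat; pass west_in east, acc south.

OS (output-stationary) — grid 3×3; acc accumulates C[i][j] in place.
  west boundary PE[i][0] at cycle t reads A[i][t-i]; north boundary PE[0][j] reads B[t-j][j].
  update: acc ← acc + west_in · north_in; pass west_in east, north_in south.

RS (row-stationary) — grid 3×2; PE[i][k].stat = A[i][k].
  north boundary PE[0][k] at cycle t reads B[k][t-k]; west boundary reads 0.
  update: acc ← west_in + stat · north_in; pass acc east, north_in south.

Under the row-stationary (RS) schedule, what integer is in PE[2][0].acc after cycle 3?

RS on a 3×2 grid — tracing PE[2][0] and its feeders:
  [0] (1,0) acc=0 (h:0 v:0)
  [0] (2,0) acc=0 (h:0 v:0)
  [1] (1,0) acc=36 (h:36 v:4)
  [1] (2,0) acc=0 (h:0 v:0)
  [2] (1,0) acc=36 (h:36 v:4)
  [2] (2,0) acc=20 (h:20 v:4)
  [3] (1,0) acc=45 (h:45 v:5)
  [3] (2,0) acc=20 (h:20 v:4)

PE[2][0].acc = 20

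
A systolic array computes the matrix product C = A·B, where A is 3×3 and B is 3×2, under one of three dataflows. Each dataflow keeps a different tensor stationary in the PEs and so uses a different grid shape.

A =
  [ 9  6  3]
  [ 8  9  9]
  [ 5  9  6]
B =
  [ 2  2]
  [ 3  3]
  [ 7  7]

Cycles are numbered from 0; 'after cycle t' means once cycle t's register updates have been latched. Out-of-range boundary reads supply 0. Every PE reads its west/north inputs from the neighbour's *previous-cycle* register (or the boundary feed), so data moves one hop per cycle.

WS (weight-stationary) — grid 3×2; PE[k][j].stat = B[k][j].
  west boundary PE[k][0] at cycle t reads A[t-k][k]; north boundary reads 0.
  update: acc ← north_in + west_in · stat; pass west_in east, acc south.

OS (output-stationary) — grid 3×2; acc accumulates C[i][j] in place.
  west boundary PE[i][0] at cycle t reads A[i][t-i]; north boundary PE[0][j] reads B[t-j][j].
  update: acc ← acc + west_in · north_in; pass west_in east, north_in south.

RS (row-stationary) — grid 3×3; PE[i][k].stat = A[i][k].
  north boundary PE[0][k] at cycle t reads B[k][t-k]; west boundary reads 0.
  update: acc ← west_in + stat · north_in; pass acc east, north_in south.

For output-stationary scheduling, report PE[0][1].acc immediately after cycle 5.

OS on a 3×2 grid — tracing PE[0][1] and its feeders:
  step 0 · PE0,0: acc=18; fwd→9 fwd↓2
  step 0 · PE0,1: acc=0; fwd→0 fwd↓0
  step 1 · PE0,0: acc=36; fwd→6 fwd↓3
  step 1 · PE0,1: acc=18; fwd→9 fwd↓2
  step 2 · PE0,0: acc=57; fwd→3 fwd↓7
  step 2 · PE0,1: acc=36; fwd→6 fwd↓3
  step 3 · PE0,0: acc=57; fwd→0 fwd↓0
  step 3 · PE0,1: acc=57; fwd→3 fwd↓7
  step 4 · PE0,0: acc=57; fwd→0 fwd↓0
  step 4 · PE0,1: acc=57; fwd→0 fwd↓0
  step 5 · PE0,0: acc=57; fwd→0 fwd↓0
  step 5 · PE0,1: acc=57; fwd→0 fwd↓0

PE[0][1].acc = 57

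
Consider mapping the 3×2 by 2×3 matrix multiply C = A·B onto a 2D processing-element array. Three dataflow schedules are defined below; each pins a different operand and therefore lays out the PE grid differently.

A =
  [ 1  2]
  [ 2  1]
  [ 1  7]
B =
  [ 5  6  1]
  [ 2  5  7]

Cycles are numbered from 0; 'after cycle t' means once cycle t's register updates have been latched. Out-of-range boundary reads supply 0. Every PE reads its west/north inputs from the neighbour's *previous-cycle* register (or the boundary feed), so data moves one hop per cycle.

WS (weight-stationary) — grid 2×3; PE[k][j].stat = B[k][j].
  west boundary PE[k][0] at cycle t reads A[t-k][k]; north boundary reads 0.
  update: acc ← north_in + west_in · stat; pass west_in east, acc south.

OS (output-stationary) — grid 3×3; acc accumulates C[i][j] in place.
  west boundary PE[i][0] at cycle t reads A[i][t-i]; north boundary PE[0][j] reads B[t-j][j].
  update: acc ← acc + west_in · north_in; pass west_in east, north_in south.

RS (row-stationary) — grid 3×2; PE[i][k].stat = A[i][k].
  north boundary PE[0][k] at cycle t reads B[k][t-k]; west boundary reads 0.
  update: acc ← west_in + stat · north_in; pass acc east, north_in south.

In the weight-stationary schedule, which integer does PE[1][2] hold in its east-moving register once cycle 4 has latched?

WS 2×3: PE[1][2] cycle-by-cycle (with neighbour feeds):
  @0  [0,2]  acc 0  |  →0  ↓0
  @0  [1,1]  acc 0  |  →0  ↓0
  @0  [1,2]  acc 0  |  →0  ↓0
  @1  [0,2]  acc 0  |  →0  ↓0
  @1  [1,1]  acc 0  |  →0  ↓0
  @1  [1,2]  acc 0  |  →0  ↓0
  @2  [0,2]  acc 1  |  →1  ↓1
  @2  [1,1]  acc 16  |  →2  ↓16
  @2  [1,2]  acc 0  |  →0  ↓0
  @3  [0,2]  acc 2  |  →2  ↓2
  @3  [1,1]  acc 17  |  →1  ↓17
  @3  [1,2]  acc 15  |  →2  ↓15
  @4  [0,2]  acc 1  |  →1  ↓1
  @4  [1,1]  acc 41  |  →7  ↓41
  @4  [1,2]  acc 9  |  →1  ↓9

register = 1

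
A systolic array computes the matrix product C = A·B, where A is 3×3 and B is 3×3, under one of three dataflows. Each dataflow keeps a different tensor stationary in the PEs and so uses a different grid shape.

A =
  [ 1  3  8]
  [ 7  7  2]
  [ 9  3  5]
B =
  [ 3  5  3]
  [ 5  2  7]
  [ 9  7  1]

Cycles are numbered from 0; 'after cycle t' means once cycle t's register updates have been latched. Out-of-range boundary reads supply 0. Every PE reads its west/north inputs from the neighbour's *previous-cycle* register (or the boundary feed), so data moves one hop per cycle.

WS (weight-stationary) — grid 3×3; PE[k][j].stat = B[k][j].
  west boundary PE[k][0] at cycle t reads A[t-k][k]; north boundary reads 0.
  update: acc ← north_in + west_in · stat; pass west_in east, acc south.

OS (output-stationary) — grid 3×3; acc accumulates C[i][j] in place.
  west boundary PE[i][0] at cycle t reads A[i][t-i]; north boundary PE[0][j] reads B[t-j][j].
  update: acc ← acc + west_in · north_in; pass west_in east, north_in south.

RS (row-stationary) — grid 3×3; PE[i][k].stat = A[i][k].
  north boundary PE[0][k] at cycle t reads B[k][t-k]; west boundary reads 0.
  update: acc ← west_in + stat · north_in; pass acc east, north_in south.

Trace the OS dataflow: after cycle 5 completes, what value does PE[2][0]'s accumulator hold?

OS (3×3). Following PE[2][0] plus its west/north inputs:
  0: (1,0).acc=0  regs=<0,0>
  0: (2,0).acc=0  regs=<0,0>
  1: (1,0).acc=21  regs=<7,3>
  1: (2,0).acc=0  regs=<0,0>
  2: (1,0).acc=56  regs=<7,5>
  2: (2,0).acc=27  regs=<9,3>
  3: (1,0).acc=74  regs=<2,9>
  3: (2,0).acc=42  regs=<3,5>
  4: (1,0).acc=74  regs=<0,0>
  4: (2,0).acc=87  regs=<5,9>
  5: (1,0).acc=74  regs=<0,0>
  5: (2,0).acc=87  regs=<0,0>

PE[2][0].acc = 87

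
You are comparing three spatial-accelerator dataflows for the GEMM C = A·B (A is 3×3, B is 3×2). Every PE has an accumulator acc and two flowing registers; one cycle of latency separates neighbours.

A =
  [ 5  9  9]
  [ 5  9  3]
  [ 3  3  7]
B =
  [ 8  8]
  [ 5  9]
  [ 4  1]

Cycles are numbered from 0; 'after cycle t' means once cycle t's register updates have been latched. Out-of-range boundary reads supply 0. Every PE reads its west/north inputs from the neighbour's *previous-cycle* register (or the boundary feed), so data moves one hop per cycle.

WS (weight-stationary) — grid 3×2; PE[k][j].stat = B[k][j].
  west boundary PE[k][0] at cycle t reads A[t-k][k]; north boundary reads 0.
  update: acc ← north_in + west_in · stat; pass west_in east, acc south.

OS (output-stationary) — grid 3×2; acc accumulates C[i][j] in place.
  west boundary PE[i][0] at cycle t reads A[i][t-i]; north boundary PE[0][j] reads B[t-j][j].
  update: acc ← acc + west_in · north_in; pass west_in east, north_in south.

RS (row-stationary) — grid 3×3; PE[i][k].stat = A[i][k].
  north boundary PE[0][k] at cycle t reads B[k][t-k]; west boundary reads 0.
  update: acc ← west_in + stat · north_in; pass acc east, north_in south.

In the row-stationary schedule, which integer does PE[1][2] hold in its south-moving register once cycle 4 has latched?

register = 1

RS (3×3). Following PE[1][2] plus its west/north inputs:
  0: (0,2).acc=0  regs=<0,0>
  0: (1,1).acc=0  regs=<0,0>
  0: (1,2).acc=0  regs=<0,0>
  1: (0,2).acc=0  regs=<0,0>
  1: (1,1).acc=0  regs=<0,0>
  1: (1,2).acc=0  regs=<0,0>
  2: (0,2).acc=121  regs=<121,4>
  2: (1,1).acc=85  regs=<85,5>
  2: (1,2).acc=0  regs=<0,0>
  3: (0,2).acc=130  regs=<130,1>
  3: (1,1).acc=121  regs=<121,9>
  3: (1,2).acc=97  regs=<97,4>
  4: (0,2).acc=0  regs=<0,0>
  4: (1,1).acc=0  regs=<0,0>
  4: (1,2).acc=124  regs=<124,1>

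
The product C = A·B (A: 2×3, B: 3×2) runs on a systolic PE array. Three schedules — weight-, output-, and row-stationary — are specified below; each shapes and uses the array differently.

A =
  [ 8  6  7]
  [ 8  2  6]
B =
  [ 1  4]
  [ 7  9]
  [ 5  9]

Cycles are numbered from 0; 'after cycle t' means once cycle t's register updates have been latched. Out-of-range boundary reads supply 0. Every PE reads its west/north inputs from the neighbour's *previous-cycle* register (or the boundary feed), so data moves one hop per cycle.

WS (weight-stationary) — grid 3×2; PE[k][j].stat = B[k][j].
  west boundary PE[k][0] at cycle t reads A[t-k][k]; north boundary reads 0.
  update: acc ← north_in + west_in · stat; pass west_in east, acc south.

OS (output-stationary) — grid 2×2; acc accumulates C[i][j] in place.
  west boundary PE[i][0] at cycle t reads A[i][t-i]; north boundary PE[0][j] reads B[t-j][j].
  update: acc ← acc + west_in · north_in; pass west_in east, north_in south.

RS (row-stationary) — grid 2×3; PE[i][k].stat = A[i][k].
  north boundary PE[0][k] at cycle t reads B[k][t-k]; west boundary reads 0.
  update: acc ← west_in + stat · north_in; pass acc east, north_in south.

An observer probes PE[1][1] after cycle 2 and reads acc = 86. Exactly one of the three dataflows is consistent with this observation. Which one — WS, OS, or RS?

Under WS (3×2), PE[1][1]:
  step 0 · PE1,1: acc=0; fwd→0 fwd↓0
  step 1 · PE1,1: acc=0; fwd→0 fwd↓0
  step 2 · PE1,1: acc=86; fwd→6 fwd↓86
Under OS (2×2), PE[1][1]:
  step 0 · PE1,1: acc=0; fwd→0 fwd↓0
  step 1 · PE1,1: acc=0; fwd→0 fwd↓0
  step 2 · PE1,1: acc=32; fwd→8 fwd↓4
Under RS (2×3), PE[1][1]:
  step 0 · PE1,1: acc=0; fwd→0 fwd↓0
  step 1 · PE1,1: acc=0; fwd→0 fwd↓0
  step 2 · PE1,1: acc=22; fwd→22 fwd↓7

dataflow = WS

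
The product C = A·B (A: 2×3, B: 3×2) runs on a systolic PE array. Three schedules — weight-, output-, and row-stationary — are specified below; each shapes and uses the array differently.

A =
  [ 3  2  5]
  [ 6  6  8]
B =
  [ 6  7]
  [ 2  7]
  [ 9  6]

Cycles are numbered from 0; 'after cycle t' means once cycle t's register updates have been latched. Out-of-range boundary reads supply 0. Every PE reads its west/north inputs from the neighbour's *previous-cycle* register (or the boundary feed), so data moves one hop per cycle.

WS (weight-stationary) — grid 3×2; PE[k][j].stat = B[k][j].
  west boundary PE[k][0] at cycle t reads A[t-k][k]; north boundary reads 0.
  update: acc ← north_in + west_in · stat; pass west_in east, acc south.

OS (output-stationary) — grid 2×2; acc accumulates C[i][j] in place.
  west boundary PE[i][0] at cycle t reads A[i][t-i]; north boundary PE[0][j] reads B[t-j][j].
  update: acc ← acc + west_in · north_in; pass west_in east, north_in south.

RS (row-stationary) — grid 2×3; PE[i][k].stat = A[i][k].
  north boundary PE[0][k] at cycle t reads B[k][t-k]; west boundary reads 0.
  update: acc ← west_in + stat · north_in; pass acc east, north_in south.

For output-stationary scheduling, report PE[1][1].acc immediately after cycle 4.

PE[1][1].acc = 132

Tracing OS — 2×2 array, target PE[1][1]:
  cycle 0: PE[0][1] → acc 0, east 0, south 0
  cycle 0: PE[1][0] → acc 0, east 0, south 0
  cycle 0: PE[1][1] → acc 0, east 0, south 0
  cycle 1: PE[0][1] → acc 21, east 3, south 7
  cycle 1: PE[1][0] → acc 36, east 6, south 6
  cycle 1: PE[1][1] → acc 0, east 0, south 0
  cycle 2: PE[0][1] → acc 35, east 2, south 7
  cycle 2: PE[1][0] → acc 48, east 6, south 2
  cycle 2: PE[1][1] → acc 42, east 6, south 7
  cycle 3: PE[0][1] → acc 65, east 5, south 6
  cycle 3: PE[1][0] → acc 120, east 8, south 9
  cycle 3: PE[1][1] → acc 84, east 6, south 7
  cycle 4: PE[0][1] → acc 65, east 0, south 0
  cycle 4: PE[1][0] → acc 120, east 0, south 0
  cycle 4: PE[1][1] → acc 132, east 8, south 6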